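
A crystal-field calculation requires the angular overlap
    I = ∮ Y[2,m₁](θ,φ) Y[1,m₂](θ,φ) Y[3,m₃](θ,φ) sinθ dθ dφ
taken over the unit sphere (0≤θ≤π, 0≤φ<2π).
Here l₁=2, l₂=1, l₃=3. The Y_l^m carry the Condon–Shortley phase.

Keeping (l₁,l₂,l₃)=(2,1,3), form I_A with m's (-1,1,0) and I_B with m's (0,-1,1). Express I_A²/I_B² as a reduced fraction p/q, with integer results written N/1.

Shared (l₁,l₂,l₃)=(2,1,3): N and (l;000)² cancel in I_A²/I_B².
A: Δ = 0!·4!·2!/7! = 1/105; Racah Σ t=0..0: t=0:+1/12 = 1/12; ⇒ 3j(2 1 3; -1 1 0)² = 1/35, sgn -1
B: Δ = 0!·4!·2!/7! = 1/105; Racah Σ t=0..0: t=0:+1/8 = 1/8; ⇒ 3j(2 1 3; 0 -1 1)² = 2/35, sgn +1
I_A²/I_B² = (1/35)/(2/35) = 1/2

1/2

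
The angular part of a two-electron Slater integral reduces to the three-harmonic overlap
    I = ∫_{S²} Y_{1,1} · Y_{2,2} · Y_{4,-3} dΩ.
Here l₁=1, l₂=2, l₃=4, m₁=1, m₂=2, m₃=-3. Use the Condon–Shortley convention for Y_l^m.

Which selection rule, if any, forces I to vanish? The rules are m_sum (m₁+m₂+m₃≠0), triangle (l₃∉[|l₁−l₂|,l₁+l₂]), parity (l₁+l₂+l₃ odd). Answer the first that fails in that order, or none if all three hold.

azimuthal sum: 1 + 2 − 3 = 0  ✓
1 ≤ 4 ≤ 3 (triangle on l)  ✗
L = 1 + 2 + 4 = 7 (odd)

triangle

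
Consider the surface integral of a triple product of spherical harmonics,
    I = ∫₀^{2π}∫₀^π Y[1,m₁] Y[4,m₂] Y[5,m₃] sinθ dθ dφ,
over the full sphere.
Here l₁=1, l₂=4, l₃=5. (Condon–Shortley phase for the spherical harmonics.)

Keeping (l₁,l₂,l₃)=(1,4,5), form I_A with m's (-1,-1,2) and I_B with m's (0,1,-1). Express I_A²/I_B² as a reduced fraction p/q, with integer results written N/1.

7/8

Same 1,4,5: normalisation and zero-m 3j drop out of the ratio.
A: Δ: 0! 2! 8! / 11! → 1/495; sum: t=0:+1/1440 = 1/1440; 3j²(1 4 5; -1 -1 2) = Δ·Π!·Σ² = 7/165  (sign -1)
B: Δ: 0! 2! 8! / 11! → 1/495; sum: t=0:+1/720 = 1/720; 3j²(1 4 5; 0 1 -1) = Δ·Π!·Σ² = 8/165  (sign +1)
I_A²/I_B² = (7/165)/(8/165) = 7/8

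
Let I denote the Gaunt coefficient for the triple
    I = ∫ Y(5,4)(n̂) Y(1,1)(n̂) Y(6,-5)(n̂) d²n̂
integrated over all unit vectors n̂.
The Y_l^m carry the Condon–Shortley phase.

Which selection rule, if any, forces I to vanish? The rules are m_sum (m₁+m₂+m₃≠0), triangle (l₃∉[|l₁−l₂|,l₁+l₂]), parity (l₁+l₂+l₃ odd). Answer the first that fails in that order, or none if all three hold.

none

m₁+m₂+m₃ = 4 + 1 − 5 = 0  ✓
triangle: |5−1|=4 ≤ l₃=6 ≤ 5+1=6  ✓
parity: l₁+l₂+l₃ = 12 is even  ✓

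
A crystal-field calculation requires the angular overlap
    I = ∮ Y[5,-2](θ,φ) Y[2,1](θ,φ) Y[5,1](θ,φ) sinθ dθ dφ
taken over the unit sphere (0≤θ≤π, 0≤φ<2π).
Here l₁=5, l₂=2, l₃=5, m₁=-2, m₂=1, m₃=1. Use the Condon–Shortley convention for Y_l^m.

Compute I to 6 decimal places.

0.104819

m-sum 0 ✓  L=12 even ✓  3≤5≤7 ✓
Π(2lᵢ+1) = 11×5×11 = 605
triangle coeff Δ(5,2,5) = 1/38610
Σ_t [0,2]: t=0:+1/2880 t=1:−1/576 t=2:+1/2880 = -1/960
(3j)²=10/429 [(5 2 5; 0 0 0)], sign=+1
Σ_t [1,2]: t=1:−1/2880 t=2:+1/1440 = 1/2880
(3j)²=7/715 [(5 2 5; -2 1 1)], sign=+1
⇒ 4πI² = 70/507
I = (+1)√(70/507/(4π)) = 0.10481902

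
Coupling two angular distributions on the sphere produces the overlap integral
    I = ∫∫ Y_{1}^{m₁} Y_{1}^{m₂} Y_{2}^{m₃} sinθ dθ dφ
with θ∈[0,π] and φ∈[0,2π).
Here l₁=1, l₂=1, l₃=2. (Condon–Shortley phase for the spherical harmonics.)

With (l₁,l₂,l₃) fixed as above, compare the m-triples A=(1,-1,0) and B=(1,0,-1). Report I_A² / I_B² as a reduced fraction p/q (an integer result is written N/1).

1/3

Same 1,1,2: normalisation and zero-m 3j drop out of the ratio.
A: Δ: 0! 2! 2! / 5! → 1/30; sum: t=0:+1/4 = 1/4; 3j²(1 1 2; 1 -1 0) = Δ·Π!·Σ² = 1/30  (sign +1)
B: Δ: 0! 2! 2! / 5! → 1/30; sum: t=0:+1/2 = 1/2; 3j²(1 1 2; 1 0 -1) = Δ·Π!·Σ² = 1/10  (sign -1)
I_A²/I_B² = (1/30)/(1/10) = 1/3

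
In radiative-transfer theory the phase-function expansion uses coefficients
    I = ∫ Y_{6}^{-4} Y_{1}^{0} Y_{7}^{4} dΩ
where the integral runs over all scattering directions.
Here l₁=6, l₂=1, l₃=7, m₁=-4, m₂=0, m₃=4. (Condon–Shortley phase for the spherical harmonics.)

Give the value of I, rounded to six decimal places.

m-sum 0 ✓  L=14 even ✓  5≤7≤7 ✓
Π(2lᵢ+1) = 13×3×15 = 585
triangle coeff Δ(6,1,7) = 1/1365
Σ_t [0,0]: t=0:+1/518400 = 1/518400
(3j)²=7/195 [(6 1 7; 0 0 0)], sign=-1
Σ_t [0,0]: t=0:+1/7257600 = 1/7257600
(3j)²=11/455 [(6 1 7; -4 0 4)], sign=-1
⇒ 4πI² = 33/65
I = (+1)√(33/65/(4π)) = 0.20099968

0.201000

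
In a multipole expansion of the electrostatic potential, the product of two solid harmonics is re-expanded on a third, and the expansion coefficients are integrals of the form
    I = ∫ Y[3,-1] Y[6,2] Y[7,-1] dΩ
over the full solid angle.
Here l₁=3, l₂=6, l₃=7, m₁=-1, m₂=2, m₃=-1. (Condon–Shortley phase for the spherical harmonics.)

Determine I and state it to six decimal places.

0.062364

Checks pass: Σm=0; 16 even; l₃=7∈[3,9].
(2·3+1)(2·6+1)(2·7+1) = 1365
Δ: 2! 4! 10! / 17! → 1/2042040
sum: t=0:+1/207360 t=1:−1/57600 t=2:+1/207360 = -1/129600
3j²(3 6 7; 0 0 0) = Δ·Π!·Σ² = 168/12155  (sign +1)
sum: t=0:+1/3870720 t=1:−1/181440 t=2:+1/138240 = 23/11612160
3j²(3 6 7; -1 2 -1) = Δ·Π!·Σ² = 529/204204  (sign +1)
combine: 4πI² = 1365·168/12155·529/204204 = 22218/454597
take √, sign +1: I = 0.06236404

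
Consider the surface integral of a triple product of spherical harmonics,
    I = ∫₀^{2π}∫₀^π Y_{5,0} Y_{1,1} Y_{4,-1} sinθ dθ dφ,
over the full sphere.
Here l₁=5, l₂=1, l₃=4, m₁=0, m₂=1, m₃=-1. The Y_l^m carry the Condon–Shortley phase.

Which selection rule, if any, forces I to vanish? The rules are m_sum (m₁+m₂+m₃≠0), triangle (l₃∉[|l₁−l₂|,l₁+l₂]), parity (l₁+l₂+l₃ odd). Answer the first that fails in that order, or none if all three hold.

m₁+m₂+m₃ = 0 + 1 − 1 = 0  ✓
triangle: |5−1|=4 ≤ l₃=4 ≤ 5+1=6  ✓
parity: l₁+l₂+l₃ = 10 is even  ✓

none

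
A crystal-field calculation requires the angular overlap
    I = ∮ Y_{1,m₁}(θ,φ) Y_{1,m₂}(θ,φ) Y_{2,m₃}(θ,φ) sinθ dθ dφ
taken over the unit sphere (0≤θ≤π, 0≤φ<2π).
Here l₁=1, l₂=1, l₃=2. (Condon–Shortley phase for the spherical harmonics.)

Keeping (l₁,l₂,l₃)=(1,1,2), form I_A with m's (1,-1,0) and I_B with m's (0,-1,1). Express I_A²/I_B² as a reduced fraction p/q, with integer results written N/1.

1/3

Shared (l₁,l₂,l₃)=(1,1,2): N and (l;000)² cancel in I_A²/I_B².
A: Δ = 0!·2!·2!/5! = 1/30; Racah Σ t=0..0: t=0:+1/4 = 1/4; ⇒ 3j(1 1 2; 1 -1 0)² = 1/30, sgn +1
B: Δ = 0!·2!·2!/5! = 1/30; Racah Σ t=0..0: t=0:+1/2 = 1/2; ⇒ 3j(1 1 2; 0 -1 1)² = 1/10, sgn -1
I_A²/I_B² = (1/30)/(1/10) = 1/3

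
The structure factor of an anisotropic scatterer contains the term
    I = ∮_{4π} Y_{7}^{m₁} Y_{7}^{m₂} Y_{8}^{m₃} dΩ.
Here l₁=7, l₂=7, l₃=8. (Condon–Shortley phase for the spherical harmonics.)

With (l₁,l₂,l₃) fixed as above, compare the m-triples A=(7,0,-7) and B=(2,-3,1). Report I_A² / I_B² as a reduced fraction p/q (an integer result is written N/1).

8281/60

Same 7,7,8: normalisation and zero-m 3j drop out of the ratio.
A: Δ: 6! 8! 8! / 23! → 1/22086194130; sum: t=0:+1/146313216000 = 1/146313216000; 3j²(7 7 8; 7 0 -7) = Δ·Π!·Σ² = 91/14858  (sign -1)
B: Δ: 6! 8! 8! / 23! → 1/22086194130; sum: t=0:+1/298598400 t=1:−1/49766400 t=2:+1/49766400 t=3:−1/261273600 t=4:+1/9754214400 = -11/29262643200; 3j²(7 7 8; 2 -3 1) = Δ·Π!·Σ² = 30/676039  (sign +1)
I_A²/I_B² = (91/14858)/(30/676039) = 8281/60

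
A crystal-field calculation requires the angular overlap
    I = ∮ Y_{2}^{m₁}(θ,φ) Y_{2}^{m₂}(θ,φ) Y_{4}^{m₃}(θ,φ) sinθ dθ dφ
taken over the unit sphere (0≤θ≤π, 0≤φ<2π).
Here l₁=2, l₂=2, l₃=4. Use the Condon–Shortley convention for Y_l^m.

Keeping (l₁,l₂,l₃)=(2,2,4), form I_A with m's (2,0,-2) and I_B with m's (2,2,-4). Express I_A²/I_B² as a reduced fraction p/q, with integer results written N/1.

Same 2,2,4: normalisation and zero-m 3j drop out of the ratio.
A: Δ: 0! 4! 4! / 9! → 1/630; sum: t=0:+1/96 = 1/96; 3j²(2 2 4; 2 0 -2) = Δ·Π!·Σ² = 1/42  (sign +1)
B: Δ: 0! 4! 4! / 9! → 1/630; sum: t=0:+1/576 = 1/576; 3j²(2 2 4; 2 2 -4) = Δ·Π!·Σ² = 1/9  (sign +1)
I_A²/I_B² = (1/42)/(1/9) = 3/14

3/14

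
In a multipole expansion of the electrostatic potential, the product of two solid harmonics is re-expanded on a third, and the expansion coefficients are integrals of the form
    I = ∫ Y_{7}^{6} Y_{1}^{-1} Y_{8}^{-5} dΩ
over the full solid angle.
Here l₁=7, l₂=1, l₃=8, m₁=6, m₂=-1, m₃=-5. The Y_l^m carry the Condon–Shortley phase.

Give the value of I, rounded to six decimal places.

-0.052996

m-sum 0 ✓  L=16 even ✓  6≤8≤8 ✓
Π(2lᵢ+1) = 15×3×17 = 765
triangle coeff Δ(7,1,8) = 1/2040
Σ_t [0,0]: t=0:+1/25401600 = 1/25401600
(3j)²=8/255 [(7 1 8; 0 0 0)], sign=+1
Σ_t [0,0]: t=0:+1/12454041600 = 1/12454041600
(3j)²=1/680 [(7 1 8; 6 -1 -5)], sign=-1
⇒ 4πI² = 3/85
I = (-1)√(3/85/(4π)) = -0.05299638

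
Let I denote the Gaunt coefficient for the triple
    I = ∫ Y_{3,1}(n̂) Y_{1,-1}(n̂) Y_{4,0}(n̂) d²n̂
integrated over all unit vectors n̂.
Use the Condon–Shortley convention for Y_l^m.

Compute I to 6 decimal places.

0.150786

Checks pass: Σm=0; 8 even; l₃=4∈[2,4].
(2·3+1)(2·1+1)(2·4+1) = 189
Δ: 0! 6! 2! / 9! → 1/252
sum: t=0:+1/36 = 1/36
3j²(3 1 4; 0 0 0) = Δ·Π!·Σ² = 4/63  (sign +1)
sum: t=0:+1/96 = 1/96
3j²(3 1 4; 1 -1 0) = Δ·Π!·Σ² = 1/42  (sign +1)
combine: 4πI² = 189·4/63·1/42 = 2/7
take √, sign +1: I = 0.15078601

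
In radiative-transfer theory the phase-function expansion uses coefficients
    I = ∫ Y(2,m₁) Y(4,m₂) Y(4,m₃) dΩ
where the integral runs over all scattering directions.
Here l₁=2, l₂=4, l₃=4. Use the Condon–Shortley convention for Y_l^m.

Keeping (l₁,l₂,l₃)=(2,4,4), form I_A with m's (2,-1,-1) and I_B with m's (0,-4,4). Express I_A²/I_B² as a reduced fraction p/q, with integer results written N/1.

Shared (l₁,l₂,l₃)=(2,4,4): N and (l;000)² cancel in I_A²/I_B².
A: Δ = 2!·2!·6!/11! = 1/13860; Racah Σ t=0..0: t=0:+1/144 = 1/144; ⇒ 3j(2 4 4; 2 -1 -1)² = 10/231, sgn -1
B: Δ = 2!·2!·6!/11! = 1/13860; Racah Σ t=0..0: t=0:+1/2880 = 1/2880; ⇒ 3j(2 4 4; 0 -4 4)² = 28/495, sgn +1
I_A²/I_B² = (10/231)/(28/495) = 75/98

75/98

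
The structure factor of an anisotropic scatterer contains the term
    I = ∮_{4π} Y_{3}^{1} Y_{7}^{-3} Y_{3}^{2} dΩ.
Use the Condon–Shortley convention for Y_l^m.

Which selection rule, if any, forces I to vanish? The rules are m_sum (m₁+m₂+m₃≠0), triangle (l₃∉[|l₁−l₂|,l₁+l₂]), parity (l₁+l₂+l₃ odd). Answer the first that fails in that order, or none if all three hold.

triangle

Σmᵢ = 0  ✓
l₃∈[|l₁−l₂|,l₁+l₂]=[4,10], have l₃=3  ✗
Σlᵢ = 13 ⇒ odd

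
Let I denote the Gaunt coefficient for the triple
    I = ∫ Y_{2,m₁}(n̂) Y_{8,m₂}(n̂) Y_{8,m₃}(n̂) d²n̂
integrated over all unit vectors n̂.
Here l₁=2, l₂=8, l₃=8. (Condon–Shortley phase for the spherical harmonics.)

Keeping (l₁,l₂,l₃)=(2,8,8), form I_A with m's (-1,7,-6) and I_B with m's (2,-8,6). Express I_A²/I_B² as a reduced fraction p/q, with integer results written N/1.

l's match ⇒ only the (l;m) 3-j factors differ between A and B.
A: triangle coeff Δ(2,8,8) = 1/348840; Σ_t [1,2]: t=1:−1/174356582400 t=2:+1/12454041600 = 1/13412044800; (3j)²=169/7752 [(2 8 8; -1 7 -6)], sign=+1
B: triangle coeff Δ(2,8,8) = 1/348840; Σ_t [0,0]: t=0:+1/348713164800 = 1/348713164800; (3j)²=2/969 [(2 8 8; 2 -8 6)], sign=+1
I_A²/I_B² = (169/7752)/(2/969) = 169/16

169/16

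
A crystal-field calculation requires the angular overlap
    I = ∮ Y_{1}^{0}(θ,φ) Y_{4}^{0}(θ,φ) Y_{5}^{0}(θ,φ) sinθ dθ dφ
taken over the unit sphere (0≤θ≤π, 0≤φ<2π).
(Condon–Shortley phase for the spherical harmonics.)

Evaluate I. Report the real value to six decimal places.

m-sum 0 ✓  L=10 even ✓  3≤5≤5 ✓
Π(2lᵢ+1) = 3×9×11 = 297
triangle coeff Δ(1,4,5) = 1/495
Σ_t [0,0]: t=0:+1/576 = 1/576
(3j)²=5/99 [(1 4 5; 0 0 0)], sign=-1
(m-triple is (0,0,0) — same symbol as above.)
⇒ 4πI² = 25/33
I = (+1)√(25/33/(4π)) = 0.24553200

0.245532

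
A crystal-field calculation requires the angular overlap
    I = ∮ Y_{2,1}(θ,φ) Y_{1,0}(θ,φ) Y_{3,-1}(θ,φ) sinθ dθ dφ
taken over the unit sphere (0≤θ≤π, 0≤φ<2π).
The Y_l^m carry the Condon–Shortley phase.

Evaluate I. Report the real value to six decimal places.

Rules hold: Σm=0, L=6 even, 1≤3≤3.
N = 5·3·7 = 105
Δ = 0!·4!·2!/7! = 1/105
Racah Σ t=0..0: t=0:+1/4 = 1/4
⇒ 3j(2 1 3; 0 0 0)² = 3/35, sgn -1
Racah Σ t=0..0: t=0:+1/6 = 1/6
⇒ 3j(2 1 3; 1 0 -1)² = 8/105, sgn +1
4πI² = N·(3j₀)²·(3jₘ)² = 24/35
I = -1·√(0.685714/4π) = -0.23359668

-0.233597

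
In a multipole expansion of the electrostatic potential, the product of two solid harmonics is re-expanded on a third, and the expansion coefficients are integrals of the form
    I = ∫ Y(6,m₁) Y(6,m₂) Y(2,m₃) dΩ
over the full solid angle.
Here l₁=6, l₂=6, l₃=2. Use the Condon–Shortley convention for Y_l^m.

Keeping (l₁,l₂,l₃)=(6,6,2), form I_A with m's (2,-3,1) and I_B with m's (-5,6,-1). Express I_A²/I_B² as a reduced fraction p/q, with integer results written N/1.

Same 6,6,2: normalisation and zero-m 3j drop out of the ratio.
A: Δ: 10! 2! 2! / 15! → 1/90090; sum: t=2:+1/161280 t=3:−1/60480 = -1/96768; 3j²(6 6 2; 2 -3 1) = Δ·Π!·Σ² = 15/1001  (sign +1)
B: Δ: 10! 2! 2! / 15! → 1/90090; sum: t=10:+1/7257600 = 1/7257600; 3j²(6 6 2; -5 6 -1) = Δ·Π!·Σ² = 11/455  (sign -1)
I_A²/I_B² = (15/1001)/(11/455) = 75/121

75/121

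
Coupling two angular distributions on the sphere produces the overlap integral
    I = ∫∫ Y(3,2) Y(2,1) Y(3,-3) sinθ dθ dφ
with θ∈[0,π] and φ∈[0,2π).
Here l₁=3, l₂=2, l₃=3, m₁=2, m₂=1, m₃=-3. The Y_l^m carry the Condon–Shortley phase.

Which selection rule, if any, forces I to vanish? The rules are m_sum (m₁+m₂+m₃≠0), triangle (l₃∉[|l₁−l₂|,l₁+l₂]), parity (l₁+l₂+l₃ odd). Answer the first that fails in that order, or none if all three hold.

azimuthal sum: 2 + 1 − 3 = 0  ✓
1 ≤ 3 ≤ 5 (triangle on l)  ✓
L = 3 + 2 + 3 = 8 (even)  ✓

none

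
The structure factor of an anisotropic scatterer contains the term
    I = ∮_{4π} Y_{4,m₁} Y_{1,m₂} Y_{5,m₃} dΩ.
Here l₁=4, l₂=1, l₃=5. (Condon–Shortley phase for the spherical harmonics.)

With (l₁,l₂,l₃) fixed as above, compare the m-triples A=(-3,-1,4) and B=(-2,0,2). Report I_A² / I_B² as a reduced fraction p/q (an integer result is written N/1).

Same 4,1,5: normalisation and zero-m 3j drop out of the ratio.
A: Δ: 0! 8! 2! / 11! → 1/495; sum: t=0:+1/10080 = 1/10080; 3j²(4 1 5; -3 -1 4) = Δ·Π!·Σ² = 4/55  (sign -1)
B: Δ: 0! 8! 2! / 11! → 1/495; sum: t=0:+1/1440 = 1/1440; 3j²(4 1 5; -2 0 2) = Δ·Π!·Σ² = 7/165  (sign -1)
I_A²/I_B² = (4/55)/(7/165) = 12/7

12/7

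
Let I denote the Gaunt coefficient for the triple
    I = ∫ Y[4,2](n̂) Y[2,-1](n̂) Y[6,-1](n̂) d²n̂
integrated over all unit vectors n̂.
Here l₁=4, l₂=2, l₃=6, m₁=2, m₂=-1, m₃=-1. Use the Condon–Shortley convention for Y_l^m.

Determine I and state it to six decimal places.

-0.133065

Rules hold: Σm=0, L=12 even, 2≤6≤6.
N = 9·5·13 = 585
Δ = 0!·8!·4!/13! = 1/6435
Racah Σ t=0..0: t=0:+1/2304 = 1/2304
⇒ 3j(4 2 6; 0 0 0)² = 5/143, sgn +1
Racah Σ t=0..0: t=0:+1/8640 = 1/8640
⇒ 3j(4 2 6; 2 -1 -1)² = 14/1287, sgn -1
4πI² = N·(3j₀)²·(3jₘ)² = 350/1573
I = -1·√(0.222505/4π) = -0.13306527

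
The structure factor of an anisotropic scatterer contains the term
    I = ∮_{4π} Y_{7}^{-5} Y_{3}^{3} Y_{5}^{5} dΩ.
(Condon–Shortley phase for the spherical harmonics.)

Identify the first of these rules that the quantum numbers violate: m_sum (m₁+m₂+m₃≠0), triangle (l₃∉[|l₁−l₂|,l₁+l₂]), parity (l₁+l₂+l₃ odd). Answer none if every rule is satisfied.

m_sum

Σmᵢ = 3  ✗
l₃∈[|l₁−l₂|,l₁+l₂]=[4,10], have l₃=5
Σlᵢ = 15 ⇒ odd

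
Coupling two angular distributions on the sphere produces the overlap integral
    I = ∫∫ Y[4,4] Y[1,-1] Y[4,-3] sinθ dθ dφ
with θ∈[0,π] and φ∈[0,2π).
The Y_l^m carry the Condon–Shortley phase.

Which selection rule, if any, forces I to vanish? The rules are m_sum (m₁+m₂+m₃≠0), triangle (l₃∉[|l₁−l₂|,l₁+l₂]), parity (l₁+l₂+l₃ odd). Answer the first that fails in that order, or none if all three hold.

Σmᵢ = 0  ✓
l₃∈[|l₁−l₂|,l₁+l₂]=[3,5], have l₃=4  ✓
Σlᵢ = 9 ⇒ odd  ✗

parity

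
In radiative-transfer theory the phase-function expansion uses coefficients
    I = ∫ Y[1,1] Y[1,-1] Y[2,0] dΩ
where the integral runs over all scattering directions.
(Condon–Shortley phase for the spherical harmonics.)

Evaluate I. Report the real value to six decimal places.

0.126157

Rules hold: Σm=0, L=4 even, 0≤2≤2.
N = 3·3·5 = 45
Δ = 0!·2!·2!/5! = 1/30
Racah Σ t=0..0: t=0:+1/1 = 1/1
⇒ 3j(1 1 2; 0 0 0)² = 2/15, sgn +1
Racah Σ t=0..0: t=0:+1/4 = 1/4
⇒ 3j(1 1 2; 1 -1 0)² = 1/30, sgn +1
4πI² = N·(3j₀)²·(3jₘ)² = 1/5
I = +1·√(0.2/4π) = 0.12615663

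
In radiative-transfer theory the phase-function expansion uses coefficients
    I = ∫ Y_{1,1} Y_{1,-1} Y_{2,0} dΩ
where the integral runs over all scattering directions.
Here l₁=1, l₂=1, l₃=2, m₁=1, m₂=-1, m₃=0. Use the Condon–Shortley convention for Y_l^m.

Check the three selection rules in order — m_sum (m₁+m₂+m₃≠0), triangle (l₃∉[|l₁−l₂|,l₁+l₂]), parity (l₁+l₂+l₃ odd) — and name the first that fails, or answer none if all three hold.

none

Σmᵢ = 0  ✓
l₃∈[|l₁−l₂|,l₁+l₂]=[0,2], have l₃=2  ✓
Σlᵢ = 4 ⇒ even  ✓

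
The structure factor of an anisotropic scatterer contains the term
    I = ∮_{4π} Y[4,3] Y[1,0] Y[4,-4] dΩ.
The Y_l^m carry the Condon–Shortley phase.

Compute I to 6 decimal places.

Σmᵢ = -1 ≠ 0, so the φ-integral vanishes; I = 0

0.000000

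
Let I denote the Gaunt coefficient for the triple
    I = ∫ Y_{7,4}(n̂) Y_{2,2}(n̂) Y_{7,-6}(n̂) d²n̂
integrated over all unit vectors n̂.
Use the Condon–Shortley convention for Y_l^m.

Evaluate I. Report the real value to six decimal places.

Rules hold: Σm=0, L=16 even, 5≤7≤9.
N = 15·5·15 = 1125
Δ = 2!·12!·2!/17! = 1/185640
Racah Σ t=0..2: t=0:+1/2419200 t=1:−1/518400 t=2:+1/2419200 = -1/907200
⇒ 3j(7 2 7; 0 0 0)² = 56/3315, sgn +1
Racah Σ t=2..2: t=2:+1/159667200 = 1/159667200
⇒ 3j(7 2 7; 4 2 -6)² = 9/1190, sgn -1
4πI² = N·(3j₀)²·(3jₘ)² = 540/3757
I = -1·√(0.143732/4π) = -0.10694768

-0.106948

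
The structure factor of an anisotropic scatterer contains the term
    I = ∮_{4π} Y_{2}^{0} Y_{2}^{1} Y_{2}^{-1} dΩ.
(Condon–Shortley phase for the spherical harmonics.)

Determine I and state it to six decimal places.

Checks pass: Σm=0; 6 even; l₃=2∈[0,4].
(2·2+1)(2·2+1)(2·2+1) = 125
Δ: 2! 2! 2! / 7! → 1/630
sum: t=0:+1/8 t=1:−1/1 t=2:+1/8 = -3/4
3j²(2 2 2; 0 0 0) = Δ·Π!·Σ² = 2/35  (sign -1)
sum: t=1:−1/2 t=2:+1/4 = -1/4
3j²(2 2 2; 0 1 -1) = Δ·Π!·Σ² = 1/70  (sign +1)
combine: 4πI² = 125·2/35·1/70 = 5/49
take √, sign -1: I = -0.09011188

-0.090112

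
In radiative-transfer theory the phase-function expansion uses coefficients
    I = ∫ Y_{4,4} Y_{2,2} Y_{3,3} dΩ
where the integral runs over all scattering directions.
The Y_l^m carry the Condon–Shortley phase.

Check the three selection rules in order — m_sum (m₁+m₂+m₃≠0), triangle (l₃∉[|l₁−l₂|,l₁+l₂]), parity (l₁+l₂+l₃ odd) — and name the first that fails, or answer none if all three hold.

m_sum

m₁+m₂+m₃ = 4 + 2 + 3 = 9  ✗
triangle: |4−2|=2 ≤ l₃=3 ≤ 4+2=6
parity: l₁+l₂+l₃ = 9 is odd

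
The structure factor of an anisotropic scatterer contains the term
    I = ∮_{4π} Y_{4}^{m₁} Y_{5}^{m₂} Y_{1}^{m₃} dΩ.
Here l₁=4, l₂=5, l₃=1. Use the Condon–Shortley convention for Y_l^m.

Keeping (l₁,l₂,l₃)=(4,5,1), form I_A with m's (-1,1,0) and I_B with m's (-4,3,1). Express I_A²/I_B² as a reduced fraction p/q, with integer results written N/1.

24/1

Shared (l₁,l₂,l₃)=(4,5,1): N and (l;000)² cancel in I_A²/I_B².
A: Δ = 8!·0!·2!/11! = 1/495; Racah Σ t=5..5: t=5:−1/720 = -1/720; ⇒ 3j(4 5 1; -1 1 0)² = 8/165, sgn +1
B: Δ = 8!·0!·2!/11! = 1/495; Racah Σ t=8..8: t=8:+1/80640 = 1/80640; ⇒ 3j(4 5 1; -4 3 1)² = 1/495, sgn +1
I_A²/I_B² = (8/165)/(1/495) = 24/1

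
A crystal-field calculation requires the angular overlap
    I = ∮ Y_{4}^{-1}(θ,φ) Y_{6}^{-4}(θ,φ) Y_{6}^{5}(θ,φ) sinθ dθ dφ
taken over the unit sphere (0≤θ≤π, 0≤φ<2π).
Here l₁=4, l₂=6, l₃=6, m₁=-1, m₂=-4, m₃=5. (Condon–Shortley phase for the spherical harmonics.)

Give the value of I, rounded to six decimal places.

Rules hold: Σm=0, L=16 even, 2≤6≤10.
N = 9·13·13 = 1521
Δ = 4!·4!·8!/17! = 1/15315300
Racah Σ t=0..4: t=0:+1/829440 t=1:−1/25920 t=2:+1/9216 t=3:−1/25920 t=4:+1/829440 = 7/207360
⇒ 3j(4 6 6; 0 0 0)² = 28/2431, sgn +1
Racah Σ t=1..2: t=1:−1/725760 t=2:+1/967680 = -1/2903040
⇒ 3j(4 6 6; -1 -4 5)² = 5/3094, sgn +1
4πI² = N·(3j₀)²·(3jₘ)² = 90/3179
I = +1·√(0.0283108/4π) = 0.04746473

0.047465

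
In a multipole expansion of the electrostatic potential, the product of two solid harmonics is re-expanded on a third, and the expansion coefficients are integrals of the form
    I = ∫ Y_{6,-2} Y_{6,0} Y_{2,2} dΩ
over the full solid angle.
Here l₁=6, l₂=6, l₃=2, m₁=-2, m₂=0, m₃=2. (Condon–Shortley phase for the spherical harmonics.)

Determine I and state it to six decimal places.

-0.191909

m-sum 0 ✓  L=14 even ✓  0≤2≤12 ✓
Π(2lᵢ+1) = 13×13×5 = 845
triangle coeff Δ(6,6,2) = 1/90090
Σ_t [4,6]: t=4:+1/69120 t=5:−1/14400 t=6:+1/69120 = -7/172800
(3j)²=14/715 [(6 6 2; 0 0 0)], sign=-1
Σ_t [6,6]: t=6:+1/69120 = 1/69120
(3j)²=4/143 [(6 6 2; -2 0 2)], sign=+1
⇒ 4πI² = 56/121
I = (-1)√(56/121/(4π)) = -0.19190947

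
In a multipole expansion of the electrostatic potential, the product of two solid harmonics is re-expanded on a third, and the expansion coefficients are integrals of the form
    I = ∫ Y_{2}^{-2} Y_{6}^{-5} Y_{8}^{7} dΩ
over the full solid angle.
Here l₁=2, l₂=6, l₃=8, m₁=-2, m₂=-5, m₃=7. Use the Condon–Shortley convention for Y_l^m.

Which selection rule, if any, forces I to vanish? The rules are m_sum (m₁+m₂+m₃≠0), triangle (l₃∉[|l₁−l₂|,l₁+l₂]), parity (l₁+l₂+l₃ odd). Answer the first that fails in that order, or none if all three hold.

m₁+m₂+m₃ = -2 − 5 + 7 = 0  ✓
triangle: |2−6|=4 ≤ l₃=8 ≤ 2+6=8  ✓
parity: l₁+l₂+l₃ = 16 is even  ✓

none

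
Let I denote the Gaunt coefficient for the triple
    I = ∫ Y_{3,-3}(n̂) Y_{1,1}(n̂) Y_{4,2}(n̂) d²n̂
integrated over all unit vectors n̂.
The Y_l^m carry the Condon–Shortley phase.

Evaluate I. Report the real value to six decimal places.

0.061558

Rules hold: Σm=0, L=8 even, 2≤4≤4.
N = 7·3·9 = 189
Δ = 0!·6!·2!/9! = 1/252
Racah Σ t=0..0: t=0:+1/36 = 1/36
⇒ 3j(3 1 4; 0 0 0)² = 4/63, sgn +1
Racah Σ t=0..0: t=0:+1/1440 = 1/1440
⇒ 3j(3 1 4; -3 1 2)² = 1/252, sgn +1
4πI² = N·(3j₀)²·(3jₘ)² = 1/21
I = +1·√(0.047619/4π) = 0.06155813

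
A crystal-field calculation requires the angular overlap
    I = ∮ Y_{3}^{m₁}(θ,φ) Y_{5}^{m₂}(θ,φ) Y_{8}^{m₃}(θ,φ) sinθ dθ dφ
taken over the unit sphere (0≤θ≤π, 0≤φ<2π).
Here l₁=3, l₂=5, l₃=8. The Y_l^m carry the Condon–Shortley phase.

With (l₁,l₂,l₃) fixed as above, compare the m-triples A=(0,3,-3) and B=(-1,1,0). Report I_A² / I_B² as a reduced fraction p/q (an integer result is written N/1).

l's match ⇒ only the (l;m) 3-j factors differ between A and B.
A: triangle coeff Δ(3,5,8) = 1/136136; Σ_t [0,0]: t=0:+1/2903040 = 1/2903040; (3j)²=75/6188 [(3 5 8; 0 3 -3)], sign=-1
B: triangle coeff Δ(3,5,8) = 1/136136; Σ_t [0,0]: t=0:+1/829440 = 1/829440; (3j)²=35/2431 [(3 5 8; -1 1 0)], sign=+1
I_A²/I_B² = (75/6188)/(35/2431) = 165/196

165/196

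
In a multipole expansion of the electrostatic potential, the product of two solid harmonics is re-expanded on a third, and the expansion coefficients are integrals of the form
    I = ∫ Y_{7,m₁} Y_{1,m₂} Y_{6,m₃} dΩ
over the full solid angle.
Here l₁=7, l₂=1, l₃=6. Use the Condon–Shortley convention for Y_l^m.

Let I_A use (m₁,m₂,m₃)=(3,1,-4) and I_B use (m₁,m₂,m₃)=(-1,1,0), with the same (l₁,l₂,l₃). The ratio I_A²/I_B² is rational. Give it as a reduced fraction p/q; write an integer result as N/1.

Shared (l₁,l₂,l₃)=(7,1,6): N and (l;000)² cancel in I_A²/I_B².
A: Δ = 2!·12!·0!/15! = 1/1365; Racah Σ t=2..2: t=2:+1/14515200 = 1/14515200; ⇒ 3j(7 1 6; 3 1 -4)² = 2/455, sgn +1
B: Δ = 2!·12!·0!/15! = 1/1365; Racah Σ t=2..2: t=2:+1/1036800 = 1/1036800; ⇒ 3j(7 1 6; -1 1 0)² = 4/195, sgn +1
I_A²/I_B² = (2/455)/(4/195) = 3/14

3/14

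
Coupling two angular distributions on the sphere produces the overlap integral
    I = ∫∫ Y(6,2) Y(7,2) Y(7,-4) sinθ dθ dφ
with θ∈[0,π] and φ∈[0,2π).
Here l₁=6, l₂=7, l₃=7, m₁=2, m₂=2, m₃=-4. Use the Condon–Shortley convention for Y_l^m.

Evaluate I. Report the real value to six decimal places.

0.105836

Checks pass: Σm=0; 20 even; l₃=7∈[1,13].
(2·6+1)(2·7+1)(2·7+1) = 2925
Δ: 6! 6! 8! / 21! → 1/2444321880
sum: t=0:+1/2612736000 t=1:−1/20736000 t=2:+1/1658880 t=3:−1/746496 t=4:+1/1658880 t=5:−1/20736000 t=6:+1/2612736000 = -1/4354560
3j²(6 7 7; 0 0 0) = Δ·Π!·Σ² = 1000/138567  (sign +1)
sum: t=1:−1/174182400 t=2:+1/11612160 t=3:−1/6220800 t=4:+1/24883200 = -1/24883200
3j²(6 7 7; 2 2 -4) = Δ·Π!·Σ² = 28/4199  (sign +1)
combine: 4πI² = 2925·1000/138567·28/4199 = 2100000/14919047
take √, sign +1: I = 0.10583618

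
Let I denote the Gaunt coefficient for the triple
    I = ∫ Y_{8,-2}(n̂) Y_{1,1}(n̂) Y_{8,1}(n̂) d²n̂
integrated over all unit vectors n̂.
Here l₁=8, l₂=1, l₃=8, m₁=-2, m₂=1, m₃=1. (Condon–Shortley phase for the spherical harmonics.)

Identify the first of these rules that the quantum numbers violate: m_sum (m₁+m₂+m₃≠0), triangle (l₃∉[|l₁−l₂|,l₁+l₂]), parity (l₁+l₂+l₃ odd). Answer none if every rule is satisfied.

parity

m₁+m₂+m₃ = -2 + 1 + 1 = 0  ✓
triangle: |8−1|=7 ≤ l₃=8 ≤ 8+1=9  ✓
parity: l₁+l₂+l₃ = 17 is odd  ✗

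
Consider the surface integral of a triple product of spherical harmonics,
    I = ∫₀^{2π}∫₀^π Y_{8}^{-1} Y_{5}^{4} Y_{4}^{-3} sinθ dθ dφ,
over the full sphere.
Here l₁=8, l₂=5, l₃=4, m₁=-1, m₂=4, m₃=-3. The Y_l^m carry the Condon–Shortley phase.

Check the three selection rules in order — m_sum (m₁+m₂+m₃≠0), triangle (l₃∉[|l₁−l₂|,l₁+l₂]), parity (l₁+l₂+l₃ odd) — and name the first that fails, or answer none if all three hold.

parity

azimuthal sum: -1 + 4 − 3 = 0  ✓
3 ≤ 4 ≤ 13 (triangle on l)  ✓
L = 8 + 5 + 4 = 17 (odd)  ✗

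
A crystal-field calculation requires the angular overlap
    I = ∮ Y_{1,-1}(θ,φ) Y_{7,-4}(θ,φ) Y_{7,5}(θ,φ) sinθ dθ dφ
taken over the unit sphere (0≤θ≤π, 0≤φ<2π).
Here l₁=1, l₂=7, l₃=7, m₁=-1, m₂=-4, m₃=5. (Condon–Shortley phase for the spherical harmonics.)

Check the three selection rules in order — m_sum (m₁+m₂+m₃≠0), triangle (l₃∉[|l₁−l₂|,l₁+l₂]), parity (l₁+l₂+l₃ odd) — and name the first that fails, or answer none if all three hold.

parity

m₁+m₂+m₃ = -1 − 4 + 5 = 0  ✓
triangle: |1−7|=6 ≤ l₃=7 ≤ 1+7=8  ✓
parity: l₁+l₂+l₃ = 15 is odd  ✗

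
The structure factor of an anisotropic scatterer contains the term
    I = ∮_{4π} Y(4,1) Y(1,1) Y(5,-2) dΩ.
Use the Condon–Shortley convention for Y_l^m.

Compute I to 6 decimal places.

0.225034

Checks pass: Σm=0; 10 even; l₃=5∈[3,5].
(2·4+1)(2·1+1)(2·5+1) = 297
Δ: 0! 8! 2! / 11! → 1/495
sum: t=0:+1/576 = 1/576
3j²(4 1 5; 0 0 0) = Δ·Π!·Σ² = 5/99  (sign -1)
sum: t=0:+1/1440 = 1/1440
3j²(4 1 5; 1 1 -2) = Δ·Π!·Σ² = 7/165  (sign -1)
combine: 4πI² = 297·5/99·7/165 = 7/11
take √, sign +1: I = 0.22503380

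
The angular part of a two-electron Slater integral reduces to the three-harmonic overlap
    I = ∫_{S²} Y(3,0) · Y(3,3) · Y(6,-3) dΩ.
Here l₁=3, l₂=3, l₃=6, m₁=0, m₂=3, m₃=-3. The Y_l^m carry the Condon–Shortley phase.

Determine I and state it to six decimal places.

-0.108647

m-sum 0 ✓  L=12 even ✓  0≤6≤6 ✓
Π(2lᵢ+1) = 7×7×13 = 637
triangle coeff Δ(3,3,6) = 1/12012
Σ_t [0,0]: t=0:+1/1296 = 1/1296
(3j)²=100/3003 [(3 3 6; 0 0 0)], sign=+1
Σ_t [0,0]: t=0:+1/25920 = 1/25920
(3j)²=1/143 [(3 3 6; 0 3 -3)], sign=-1
⇒ 4πI² = 700/4719
I = (-1)√(700/4719/(4π)) = -0.10864734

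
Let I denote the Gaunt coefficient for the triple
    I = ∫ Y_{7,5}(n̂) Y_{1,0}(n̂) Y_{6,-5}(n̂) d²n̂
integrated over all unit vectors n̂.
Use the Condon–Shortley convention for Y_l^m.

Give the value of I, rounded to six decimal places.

-0.171413

Rules hold: Σm=0, L=14 even, 6≤6≤8.
N = 15·3·13 = 585
Δ = 2!·12!·0!/15! = 1/1365
Racah Σ t=1..1: t=1:−1/518400 = -1/518400
⇒ 3j(7 1 6; 0 0 0)² = 7/195, sgn -1
Racah Σ t=1..1: t=1:−1/39916800 = -1/39916800
⇒ 3j(7 1 6; 5 0 -5)² = 8/455, sgn +1
4πI² = N·(3j₀)²·(3jₘ)² = 24/65
I = -1·√(0.369231/4π) = -0.17141310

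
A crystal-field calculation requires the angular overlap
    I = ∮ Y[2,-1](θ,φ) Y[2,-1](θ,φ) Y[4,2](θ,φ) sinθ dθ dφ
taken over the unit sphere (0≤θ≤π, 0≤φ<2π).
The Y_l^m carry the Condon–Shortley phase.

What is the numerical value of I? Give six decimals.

Checks pass: Σm=0; 8 even; l₃=4∈[0,4].
(2·2+1)(2·2+1)(2·4+1) = 225
Δ: 0! 4! 4! / 9! → 1/630
sum: t=0:+1/16 = 1/16
3j²(2 2 4; 0 0 0) = Δ·Π!·Σ² = 2/35  (sign +1)
sum: t=0:+1/36 = 1/36
3j²(2 2 4; -1 -1 2) = Δ·Π!·Σ² = 4/63  (sign +1)
combine: 4πI² = 225·2/35·4/63 = 40/49
take √, sign +1: I = 0.25487487

0.254875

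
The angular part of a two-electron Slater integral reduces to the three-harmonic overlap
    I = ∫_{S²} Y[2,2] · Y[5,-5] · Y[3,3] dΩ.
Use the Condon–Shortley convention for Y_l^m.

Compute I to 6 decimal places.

Rules hold: Σm=0, L=10 even, 3≤3≤7.
N = 5·11·7 = 385
Δ = 4!·0!·6!/11! = 1/2310
Racah Σ t=2..2: t=2:+1/144 = 1/144
⇒ 3j(2 5 3; 0 0 0)² = 10/231, sgn -1
Racah Σ t=0..0: t=0:+1/17280 = 1/17280
⇒ 3j(2 5 3; 2 -5 3)² = 1/11, sgn +1
4πI² = N·(3j₀)²·(3jₘ)² = 50/33
I = -1·√(1.51515/4π) = -0.34723469

-0.347235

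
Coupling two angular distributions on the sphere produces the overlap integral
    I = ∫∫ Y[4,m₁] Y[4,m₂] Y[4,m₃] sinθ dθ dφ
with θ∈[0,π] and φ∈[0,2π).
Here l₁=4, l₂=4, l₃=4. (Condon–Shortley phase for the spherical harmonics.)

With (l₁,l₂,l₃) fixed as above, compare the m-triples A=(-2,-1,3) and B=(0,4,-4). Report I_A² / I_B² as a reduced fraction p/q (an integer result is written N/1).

Same 4,4,4: normalisation and zero-m 3j drop out of the ratio.
A: Δ: 4! 4! 4! / 13! → 1/450450; sum: t=2:+1/576 t=3:−1/864 = 1/1728; 3j²(4 4 4; -2 -1 3) = Δ·Π!·Σ² = 5/1287  (sign -1)
B: Δ: 4! 4! 4! / 13! → 1/450450; sum: t=4:+1/13824 = 1/13824; 3j²(4 4 4; 0 4 -4) = Δ·Π!·Σ² = 14/1287  (sign +1)
I_A²/I_B² = (5/1287)/(14/1287) = 5/14

5/14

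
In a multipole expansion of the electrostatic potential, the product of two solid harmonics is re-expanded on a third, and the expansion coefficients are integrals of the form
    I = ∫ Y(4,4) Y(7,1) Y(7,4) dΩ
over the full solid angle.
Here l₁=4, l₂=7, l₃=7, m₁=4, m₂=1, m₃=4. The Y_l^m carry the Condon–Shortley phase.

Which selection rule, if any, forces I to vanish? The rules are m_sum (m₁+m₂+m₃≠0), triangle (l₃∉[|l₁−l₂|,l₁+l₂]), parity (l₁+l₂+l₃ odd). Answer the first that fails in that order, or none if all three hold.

m_sum

m₁+m₂+m₃ = 4 + 1 + 4 = 9  ✗
triangle: |4−7|=3 ≤ l₃=7 ≤ 4+7=11
parity: l₁+l₂+l₃ = 18 is even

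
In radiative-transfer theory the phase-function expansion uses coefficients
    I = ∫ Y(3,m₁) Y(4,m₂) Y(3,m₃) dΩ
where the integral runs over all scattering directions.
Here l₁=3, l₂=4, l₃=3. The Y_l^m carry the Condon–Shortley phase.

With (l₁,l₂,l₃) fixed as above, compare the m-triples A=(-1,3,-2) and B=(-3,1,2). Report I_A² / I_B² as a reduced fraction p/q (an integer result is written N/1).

l's match ⇒ only the (l;m) 3-j factors differ between A and B.
A: triangle coeff Δ(3,4,3) = 1/34650; Σ_t [3,4]: t=3:−1/144 t=4:+1/288 = -1/288; (3j)²=1/99 [(3 4 3; -1 3 -2)], sign=+1
B: triangle coeff Δ(3,4,3) = 1/34650; Σ_t [4,4]: t=4:+1/288 = 1/288; (3j)²=5/231 [(3 4 3; -3 1 2)], sign=-1
I_A²/I_B² = (1/99)/(5/231) = 7/15

7/15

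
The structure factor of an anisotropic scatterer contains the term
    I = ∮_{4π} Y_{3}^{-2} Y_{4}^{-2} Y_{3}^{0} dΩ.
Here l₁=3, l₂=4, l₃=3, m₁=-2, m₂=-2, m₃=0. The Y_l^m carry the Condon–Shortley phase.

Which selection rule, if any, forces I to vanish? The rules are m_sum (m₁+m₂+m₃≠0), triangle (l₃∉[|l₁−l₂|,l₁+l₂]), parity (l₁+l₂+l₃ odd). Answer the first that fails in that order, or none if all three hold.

m_sum

azimuthal sum: -2 − 2 + 0 = -4  ✗
1 ≤ 3 ≤ 7 (triangle on l)
L = 3 + 4 + 3 = 10 (even)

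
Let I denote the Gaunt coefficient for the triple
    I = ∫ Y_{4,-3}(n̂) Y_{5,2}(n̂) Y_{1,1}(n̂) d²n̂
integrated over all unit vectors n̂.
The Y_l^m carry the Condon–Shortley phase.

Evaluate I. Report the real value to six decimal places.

0.085055

Rules hold: Σm=0, L=10 even, 1≤1≤9.
N = 9·11·3 = 297
Δ = 8!·0!·2!/11! = 1/495
Racah Σ t=4..4: t=4:+1/576 = 1/576
⇒ 3j(4 5 1; 0 0 0)² = 5/99, sgn -1
Racah Σ t=7..7: t=7:−1/10080 = -1/10080
⇒ 3j(4 5 1; -3 2 1)² = 1/165, sgn -1
4πI² = N·(3j₀)²·(3jₘ)² = 1/11
I = +1·√(0.0909091/4π) = 0.08505478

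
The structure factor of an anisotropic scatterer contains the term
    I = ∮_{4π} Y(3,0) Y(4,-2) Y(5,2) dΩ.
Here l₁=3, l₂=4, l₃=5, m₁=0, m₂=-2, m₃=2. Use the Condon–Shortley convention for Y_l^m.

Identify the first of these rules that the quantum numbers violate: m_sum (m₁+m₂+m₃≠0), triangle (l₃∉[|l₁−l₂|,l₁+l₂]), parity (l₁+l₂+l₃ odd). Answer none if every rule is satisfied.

azimuthal sum: 0 − 2 + 2 = 0  ✓
1 ≤ 5 ≤ 7 (triangle on l)  ✓
L = 3 + 4 + 5 = 12 (even)  ✓

none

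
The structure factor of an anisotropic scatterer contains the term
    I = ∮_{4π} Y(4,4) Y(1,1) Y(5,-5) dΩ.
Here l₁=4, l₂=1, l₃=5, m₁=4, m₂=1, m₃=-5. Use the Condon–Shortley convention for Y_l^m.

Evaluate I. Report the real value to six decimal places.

m-sum 0 ✓  L=10 even ✓  3≤5≤5 ✓
Π(2lᵢ+1) = 9×3×11 = 297
triangle coeff Δ(4,1,5) = 1/495
Σ_t [0,0]: t=0:+1/576 = 1/576
(3j)²=5/99 [(4 1 5; 0 0 0)], sign=-1
Σ_t [0,0]: t=0:+1/80640 = 1/80640
(3j)²=1/11 [(4 1 5; 4 1 -5)], sign=+1
⇒ 4πI² = 15/11
I = (-1)√(15/11/(4π)) = -0.32941575

-0.329416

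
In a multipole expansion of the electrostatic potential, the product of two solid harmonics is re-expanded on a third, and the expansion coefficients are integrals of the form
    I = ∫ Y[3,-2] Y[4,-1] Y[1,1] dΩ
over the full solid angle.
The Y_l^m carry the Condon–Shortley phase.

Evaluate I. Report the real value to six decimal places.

0.000000

Σmᵢ = -2 ≠ 0, so the φ-integral vanishes; I = 0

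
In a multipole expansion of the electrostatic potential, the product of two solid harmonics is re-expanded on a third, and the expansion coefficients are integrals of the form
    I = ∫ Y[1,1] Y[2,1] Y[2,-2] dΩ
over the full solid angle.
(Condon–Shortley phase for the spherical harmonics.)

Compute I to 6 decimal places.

0.000000

L=5 odd ⇒ parity kills the (l;000) factor ⇒ I = 0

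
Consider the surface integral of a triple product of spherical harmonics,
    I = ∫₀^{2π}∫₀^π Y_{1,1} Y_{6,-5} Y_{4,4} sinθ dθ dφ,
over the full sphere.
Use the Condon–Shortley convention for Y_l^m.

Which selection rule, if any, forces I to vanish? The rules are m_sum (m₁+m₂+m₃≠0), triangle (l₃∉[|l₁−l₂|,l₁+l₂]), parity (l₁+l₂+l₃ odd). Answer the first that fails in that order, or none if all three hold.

azimuthal sum: 1 − 5 + 4 = 0  ✓
5 ≤ 4 ≤ 7 (triangle on l)  ✗
L = 1 + 6 + 4 = 11 (odd)

triangle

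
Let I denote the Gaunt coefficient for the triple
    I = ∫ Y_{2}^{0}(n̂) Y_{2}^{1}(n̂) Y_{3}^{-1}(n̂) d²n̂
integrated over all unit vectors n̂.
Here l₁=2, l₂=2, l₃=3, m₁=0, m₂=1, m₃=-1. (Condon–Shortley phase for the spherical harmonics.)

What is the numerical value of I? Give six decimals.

L=7 odd ⇒ parity kills the (l;000) factor ⇒ I = 0

0.000000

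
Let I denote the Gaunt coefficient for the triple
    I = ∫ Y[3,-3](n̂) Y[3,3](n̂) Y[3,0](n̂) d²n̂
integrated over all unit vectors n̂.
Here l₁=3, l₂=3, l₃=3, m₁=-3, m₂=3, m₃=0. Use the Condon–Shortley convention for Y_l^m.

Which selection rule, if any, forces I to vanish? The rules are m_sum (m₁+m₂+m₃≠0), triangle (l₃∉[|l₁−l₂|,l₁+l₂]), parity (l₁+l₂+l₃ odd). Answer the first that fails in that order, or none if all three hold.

m₁+m₂+m₃ = -3 + 3 + 0 = 0  ✓
triangle: |3−3|=0 ≤ l₃=3 ≤ 3+3=6  ✓
parity: l₁+l₂+l₃ = 9 is odd  ✗

parity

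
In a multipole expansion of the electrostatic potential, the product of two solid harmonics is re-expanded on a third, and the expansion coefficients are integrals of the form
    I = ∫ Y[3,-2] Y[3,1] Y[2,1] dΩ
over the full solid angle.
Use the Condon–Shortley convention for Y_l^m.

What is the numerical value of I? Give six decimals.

Checks pass: Σm=0; 8 even; l₃=2∈[0,6].
(2·3+1)(2·3+1)(2·2+1) = 245
Δ: 4! 2! 2! / 9! → 1/3780
sum: t=1:−1/24 t=2:+1/4 t=3:−1/24 = 1/6
3j²(3 3 2; 0 0 0) = Δ·Π!·Σ² = 4/105  (sign +1)
sum: t=3:−1/12 t=4:+1/48 = -1/16
3j²(3 3 2; -2 1 1) = Δ·Π!·Σ² = 1/28  (sign +1)
combine: 4πI² = 245·4/105·1/28 = 1/3
take √, sign +1: I = 0.16286750

0.162868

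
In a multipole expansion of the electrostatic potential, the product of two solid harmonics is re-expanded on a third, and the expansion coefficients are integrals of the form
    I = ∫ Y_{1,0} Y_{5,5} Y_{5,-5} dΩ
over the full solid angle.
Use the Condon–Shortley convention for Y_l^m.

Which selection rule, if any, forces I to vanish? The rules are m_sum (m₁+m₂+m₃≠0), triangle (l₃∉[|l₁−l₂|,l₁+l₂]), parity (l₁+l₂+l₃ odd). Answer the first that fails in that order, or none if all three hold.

Σmᵢ = 0  ✓
l₃∈[|l₁−l₂|,l₁+l₂]=[4,6], have l₃=5  ✓
Σlᵢ = 11 ⇒ odd  ✗

parity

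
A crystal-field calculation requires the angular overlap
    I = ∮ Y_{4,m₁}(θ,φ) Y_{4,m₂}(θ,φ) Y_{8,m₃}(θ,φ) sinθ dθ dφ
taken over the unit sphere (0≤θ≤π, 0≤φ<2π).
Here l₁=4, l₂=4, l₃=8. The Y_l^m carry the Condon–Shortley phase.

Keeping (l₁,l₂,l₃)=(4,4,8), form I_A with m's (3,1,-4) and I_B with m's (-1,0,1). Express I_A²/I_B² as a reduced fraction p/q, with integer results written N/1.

l's match ⇒ only the (l;m) 3-j factors differ between A and B.
A: triangle coeff Δ(4,4,8) = 1/218790; Σ_t [0,0]: t=0:+1/3628800 = 1/3628800; (3j)²=16/1105 [(4 4 8; 3 1 -4)], sign=+1
B: triangle coeff Δ(4,4,8) = 1/218790; Σ_t [0,0]: t=0:+1/414720 = 1/414720; (3j)²=49/2431 [(4 4 8; -1 0 1)], sign=-1
I_A²/I_B² = (16/1105)/(49/2431) = 176/245

176/245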